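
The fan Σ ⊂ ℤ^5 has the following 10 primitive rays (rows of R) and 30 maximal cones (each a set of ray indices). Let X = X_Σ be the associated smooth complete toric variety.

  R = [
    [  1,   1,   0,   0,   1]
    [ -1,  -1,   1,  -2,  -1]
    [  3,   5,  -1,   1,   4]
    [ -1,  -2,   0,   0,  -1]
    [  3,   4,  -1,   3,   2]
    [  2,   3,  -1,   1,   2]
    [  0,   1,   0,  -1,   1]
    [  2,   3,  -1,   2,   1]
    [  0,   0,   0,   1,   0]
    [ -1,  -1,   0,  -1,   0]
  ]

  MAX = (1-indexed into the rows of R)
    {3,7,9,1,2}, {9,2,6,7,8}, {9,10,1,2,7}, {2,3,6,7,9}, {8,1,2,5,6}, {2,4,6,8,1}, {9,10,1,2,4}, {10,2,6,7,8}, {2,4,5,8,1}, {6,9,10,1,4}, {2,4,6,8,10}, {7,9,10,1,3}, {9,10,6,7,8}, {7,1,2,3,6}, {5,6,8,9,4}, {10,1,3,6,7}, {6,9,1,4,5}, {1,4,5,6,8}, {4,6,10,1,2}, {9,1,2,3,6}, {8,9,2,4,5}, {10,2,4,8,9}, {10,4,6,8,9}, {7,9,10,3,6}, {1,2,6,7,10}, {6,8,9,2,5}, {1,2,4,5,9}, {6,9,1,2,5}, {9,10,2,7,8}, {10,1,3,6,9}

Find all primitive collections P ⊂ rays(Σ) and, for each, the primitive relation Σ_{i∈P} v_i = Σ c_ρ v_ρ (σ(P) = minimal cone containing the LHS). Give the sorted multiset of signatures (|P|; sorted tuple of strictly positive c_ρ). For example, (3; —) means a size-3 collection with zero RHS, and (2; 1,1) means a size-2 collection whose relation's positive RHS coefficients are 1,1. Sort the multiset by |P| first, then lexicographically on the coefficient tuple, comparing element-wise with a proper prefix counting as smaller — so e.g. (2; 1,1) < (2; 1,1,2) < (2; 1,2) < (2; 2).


Δ(Σ) — 10 vertices, 14 min non-faces:

  {4,7}:  v_{4} + v_{7} = v_{10}  →  sig = (2; 1)
  {5,10}:  v_{5} + v_{10} = v_{6} + v_{9}  →  sig = (2; 1,1)
  {3,4}:  v_{3} + v_{4} = v_{1} + v_{6} + v_{9} + v_{10}  →  sig = (2; 1,1,1,1)
  {3,5}:  v_{3} + v_{5} = v_{1} + v_{2} + 3·v_{6} + 3·v_{9}  →  sig = (2; 1,1,3,3)
  {5,7}:  v_{5} + v_{7} = v_{2} + 2·v_{6} + 2·v_{9}  →  sig = (2; 1,2,2)
  {3,8}:  v_{3} + v_{8} = v_{2} + 3·v_{6} + 2·v_{9}  →  sig = (2; 1,2,3)
  {1,8,9}:  v_{1} + v_{8} + v_{9} = v_{5}  →  sig = (3; 1)
  {1,8,10}:  v_{1} + v_{8} + v_{10} = v_{6}  →  sig = (3; 1)
  {1,7,8}:  v_{1} + v_{7} + v_{8} = v_{2} + 2·v_{6} + v_{9}  →  sig = (3; 1,1,2)
  {2,3,10}:  v_{2} + v_{3} + v_{10} = v_{1} + 2·v_{7}  →  sig = (3; 1,2)
  {2,4,6,9}:  v_{2} + v_{4} + v_{6} + v_{9} = 0  →  sig = (4; —)
  {1,6,7,9}:  v_{1} + v_{6} + v_{7} + v_{9} = v_{3}  →  sig = (4; 1)
  {2,6,9,10}:  v_{2} + v_{6} + v_{9} + v_{10} = v_{7}  →  sig = (4; 1)
  {2,4,5,6}:  v_{2} + v_{4} + v_{5} + v_{6} = v_{1} + v_{8}  →  sig = (4; 1,1)

Signatures (|P|; sorted positive RHS coefficients), sorted:
{ (2; 1),  (2; 1,1),  (2; 1,1,1,1),  (2; 1,1,3,3),  (2; 1,2,2),  (2; 1,2,3),  (3; 1) ×2,  (3; 1,1,2),  (3; 1,2),  (4; —),  (4; 1) ×2,  (4; 1,1) }


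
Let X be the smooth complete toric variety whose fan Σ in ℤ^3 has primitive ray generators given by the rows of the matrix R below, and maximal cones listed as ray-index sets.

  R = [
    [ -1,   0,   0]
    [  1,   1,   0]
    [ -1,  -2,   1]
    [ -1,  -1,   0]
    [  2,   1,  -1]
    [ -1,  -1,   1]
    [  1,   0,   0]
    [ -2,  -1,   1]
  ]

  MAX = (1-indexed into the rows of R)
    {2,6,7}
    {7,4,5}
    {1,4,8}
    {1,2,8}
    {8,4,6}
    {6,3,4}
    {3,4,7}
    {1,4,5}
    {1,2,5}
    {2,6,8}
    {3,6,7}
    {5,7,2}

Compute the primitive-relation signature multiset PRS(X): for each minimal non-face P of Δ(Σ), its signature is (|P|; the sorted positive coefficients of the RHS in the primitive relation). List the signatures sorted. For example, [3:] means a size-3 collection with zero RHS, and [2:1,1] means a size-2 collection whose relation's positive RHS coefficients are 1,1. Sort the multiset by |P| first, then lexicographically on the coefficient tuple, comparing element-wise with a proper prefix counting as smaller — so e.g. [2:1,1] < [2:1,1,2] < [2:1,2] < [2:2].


Primitive collections (11):

  {1,7}:  v_{1} + v_{7} = 0 — sig = [2:]
  {2,4}:  v_{2} + v_{4} = 0 — sig = [2:]
  {5,8}:  v_{5} + v_{8} = 0 — sig = [2:]
  {1,6}:  v_{1} + v_{6} = v_{8} — sig = [2:1]
  {5,6}:  v_{5} + v_{6} = v_{7} — sig = [2:1]
  {7,8}:  v_{7} + v_{8} = v_{6} — sig = [2:1]
  {1,3}:  v_{1} + v_{3} = v_{4} + v_{6} — sig = [2:1,1]
  {2,3}:  v_{2} + v_{3} = v_{6} + v_{7} — sig = [2:1,1]
  {3,5}:  v_{3} + v_{5} = v_{4} + 2·v_{7} — sig = [2:1,2]
  {3,8}:  v_{3} + v_{8} = v_{4} + 2·v_{6} — sig = [2:1,2]
  {4,6,7}:  v_{4} + v_{6} + v_{7} = v_{3} — sig = [3:1]

Signatures (|P|; sorted positive RHS coefficients), sorted:
[[2:], [2:], [2:], [2:1], [2:1], [2:1], [2:1,1], [2:1,1], [2:1,2], [2:1,2], [3:1]]


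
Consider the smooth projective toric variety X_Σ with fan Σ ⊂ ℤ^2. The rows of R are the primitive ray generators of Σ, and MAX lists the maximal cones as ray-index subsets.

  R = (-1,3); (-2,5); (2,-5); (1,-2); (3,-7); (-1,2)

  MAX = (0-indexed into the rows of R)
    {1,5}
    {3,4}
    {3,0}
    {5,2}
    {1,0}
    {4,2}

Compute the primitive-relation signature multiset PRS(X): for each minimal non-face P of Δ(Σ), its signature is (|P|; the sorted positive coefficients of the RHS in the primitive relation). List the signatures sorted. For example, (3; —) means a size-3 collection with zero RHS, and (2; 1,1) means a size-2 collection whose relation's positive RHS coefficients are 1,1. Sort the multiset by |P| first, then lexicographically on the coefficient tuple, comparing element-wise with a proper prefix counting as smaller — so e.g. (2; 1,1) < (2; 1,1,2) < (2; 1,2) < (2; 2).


Σ has 9 primitive collections:

  P = {1,2}:  v_{1} + v_{2} = 0 ; sig = (2; —)
  P = {3,5}:  v_{3} + v_{5} = 0 ; sig = (2; —)
  P = {0,2}:  v_{0} + v_{2} = v_{3} ; sig = (2; 1)
  P = {0,5}:  v_{0} + v_{5} = v_{1} ; sig = (2; 1)
  P = {1,3}:  v_{1} + v_{3} = v_{0} ; sig = (2; 1)
  P = {1,4}:  v_{1} + v_{4} = v_{3} ; sig = (2; 1)
  P = {2,3}:  v_{2} + v_{3} = v_{4} ; sig = (2; 1)
  P = {4,5}:  v_{4} + v_{5} = v_{2} ; sig = (2; 1)
  P = {0,4}:  v_{0} + v_{4} = 2·v_{3} ; sig = (2; 2)

so the primitive-relation signature multiset is
{ (2; —) ×2,  (2; 1) ×6,  (2; 2) }


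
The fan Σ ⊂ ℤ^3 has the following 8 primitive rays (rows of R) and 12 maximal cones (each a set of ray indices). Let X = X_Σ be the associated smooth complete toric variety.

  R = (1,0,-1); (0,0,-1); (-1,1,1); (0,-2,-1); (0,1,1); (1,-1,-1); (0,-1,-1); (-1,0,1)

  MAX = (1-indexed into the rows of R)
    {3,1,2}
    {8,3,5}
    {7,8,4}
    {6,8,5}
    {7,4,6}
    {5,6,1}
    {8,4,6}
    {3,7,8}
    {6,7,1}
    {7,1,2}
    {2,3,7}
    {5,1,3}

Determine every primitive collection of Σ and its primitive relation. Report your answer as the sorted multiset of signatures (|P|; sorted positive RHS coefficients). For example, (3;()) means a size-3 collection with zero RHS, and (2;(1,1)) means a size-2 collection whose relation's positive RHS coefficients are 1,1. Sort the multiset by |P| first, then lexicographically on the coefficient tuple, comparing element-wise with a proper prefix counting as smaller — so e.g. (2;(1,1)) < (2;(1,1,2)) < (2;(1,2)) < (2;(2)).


Primitive collections (12):

  P={1,8}:  v_{1} + v_{8} = 0  ⇒ sig = (2;())
  P={3,6}:  v_{3} + v_{6} = 0  ⇒ sig = (2;())
  P={5,7}:  v_{5} + v_{7} = 0  ⇒ sig = (2;())
  P={1,4}:  v_{1} + v_{4} = v_{6} + v_{7}  ⇒ sig = (2;(1,1))
  P={2,5}:  v_{2} + v_{5} = v_{1} + v_{3}  ⇒ sig = (2;(1,1))
  P={2,6}:  v_{2} + v_{6} = v_{1} + v_{7}  ⇒ sig = (2;(1,1))
  P={2,8}:  v_{2} + v_{8} = v_{3} + v_{7}  ⇒ sig = (2;(1,1))
  P={3,4}:  v_{3} + v_{4} = v_{7} + v_{8}  ⇒ sig = (2;(1,1))
  P={4,5}:  v_{4} + v_{5} = v_{6} + v_{8}  ⇒ sig = (2;(1,1))
  P={2,4}:  v_{2} + v_{4} = 2·v_{7}  ⇒ sig = (2;(2))
  P={1,3,7}:  v_{1} + v_{3} + v_{7} = v_{2}  ⇒ sig = (3;(1))
  P={6,7,8}:  v_{6} + v_{7} + v_{8} = v_{4}  ⇒ sig = (3;(1))

so the primitive-relation signature multiset is
[(2;()), (2;()), (2;()), (2;(1,1)), (2;(1,1)), (2;(1,1)), (2;(1,1)), (2;(1,1)), (2;(1,1)), (2;(2)), (3;(1)), (3;(1))]


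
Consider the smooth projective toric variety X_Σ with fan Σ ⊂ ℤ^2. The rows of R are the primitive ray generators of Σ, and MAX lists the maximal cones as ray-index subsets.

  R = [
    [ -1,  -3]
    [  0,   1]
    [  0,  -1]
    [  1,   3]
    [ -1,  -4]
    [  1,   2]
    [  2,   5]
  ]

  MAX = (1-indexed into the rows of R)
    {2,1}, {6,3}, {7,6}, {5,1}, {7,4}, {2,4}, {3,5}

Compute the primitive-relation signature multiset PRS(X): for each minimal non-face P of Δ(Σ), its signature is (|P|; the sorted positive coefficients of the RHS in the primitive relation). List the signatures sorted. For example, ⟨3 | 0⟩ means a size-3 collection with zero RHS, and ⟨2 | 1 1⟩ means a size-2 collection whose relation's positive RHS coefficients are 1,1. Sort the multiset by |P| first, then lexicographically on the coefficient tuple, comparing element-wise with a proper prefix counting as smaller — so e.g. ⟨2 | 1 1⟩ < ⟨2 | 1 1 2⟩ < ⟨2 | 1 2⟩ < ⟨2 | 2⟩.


|primitive collections| = 14. Relations:

  • {1,4}:  v_{1} + v_{4} = 0  ⟹  sig = ⟨2 | 0⟩
  • {2,3}:  v_{2} + v_{3} = 0  ⟹  sig = ⟨2 | 0⟩
  • {1,3}:  v_{1} + v_{3} = v_{5}  ⟹  sig = ⟨2 | 1⟩
  • {1,6}:  v_{1} + v_{6} = v_{3}  ⟹  sig = ⟨2 | 1⟩
  • {1,7}:  v_{1} + v_{7} = v_{6}  ⟹  sig = ⟨2 | 1⟩
  • {2,5}:  v_{2} + v_{5} = v_{1}  ⟹  sig = ⟨2 | 1⟩
  • {2,6}:  v_{2} + v_{6} = v_{4}  ⟹  sig = ⟨2 | 1⟩
  • {3,4}:  v_{3} + v_{4} = v_{6}  ⟹  sig = ⟨2 | 1⟩
  • {4,5}:  v_{4} + v_{5} = v_{3}  ⟹  sig = ⟨2 | 1⟩
  • {4,6}:  v_{4} + v_{6} = v_{7}  ⟹  sig = ⟨2 | 1⟩
  • {5,7}:  v_{5} + v_{7} = v_{3} + v_{6}  ⟹  sig = ⟨2 | 1 1⟩
  • {2,7}:  v_{2} + v_{7} = 2·v_{4}  ⟹  sig = ⟨2 | 2⟩
  • {3,7}:  v_{3} + v_{7} = 2·v_{6}  ⟹  sig = ⟨2 | 2⟩
  • {5,6}:  v_{5} + v_{6} = 2·v_{3}  ⟹  sig = ⟨2 | 2⟩

Signatures (|P|; sorted positive RHS coefficients), sorted:
{ ⟨2 | 0⟩ ×2,  ⟨2 | 1⟩ ×8,  ⟨2 | 1 1⟩,  ⟨2 | 2⟩ ×3 }


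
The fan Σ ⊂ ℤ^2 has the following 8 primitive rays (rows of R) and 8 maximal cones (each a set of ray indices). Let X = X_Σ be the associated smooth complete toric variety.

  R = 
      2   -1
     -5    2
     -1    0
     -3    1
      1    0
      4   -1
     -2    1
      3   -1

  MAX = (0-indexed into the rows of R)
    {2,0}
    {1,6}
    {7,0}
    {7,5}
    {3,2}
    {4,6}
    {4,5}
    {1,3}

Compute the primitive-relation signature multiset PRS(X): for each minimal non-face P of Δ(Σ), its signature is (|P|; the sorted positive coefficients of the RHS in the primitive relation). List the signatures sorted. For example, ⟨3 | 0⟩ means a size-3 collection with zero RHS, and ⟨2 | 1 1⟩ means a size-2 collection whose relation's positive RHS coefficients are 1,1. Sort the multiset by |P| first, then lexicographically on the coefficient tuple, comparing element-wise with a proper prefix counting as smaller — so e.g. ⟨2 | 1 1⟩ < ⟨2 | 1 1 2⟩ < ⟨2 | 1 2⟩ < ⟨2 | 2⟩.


Δ(Σ) — 8 vertices, 20 min non-faces:

  P = {0,6}:  v_{0} + v_{6} = 0  so sig = ⟨2 | 0⟩
  P = {2,4}:  v_{2} + v_{4} = 0  so sig = ⟨2 | 0⟩
  P = {3,7}:  v_{3} + v_{7} = 0  so sig = ⟨2 | 0⟩
  P = {0,1}:  v_{0} + v_{1} = v_{3}  so sig = ⟨2 | 1⟩
  P = {0,3}:  v_{0} + v_{3} = v_{2}  so sig = ⟨2 | 1⟩
  P = {0,4}:  v_{0} + v_{4} = v_{7}  so sig = ⟨2 | 1⟩
  P = {1,7}:  v_{1} + v_{7} = v_{6}  so sig = ⟨2 | 1⟩
  P = {2,5}:  v_{2} + v_{5} = v_{7}  so sig = ⟨2 | 1⟩
  P = {2,6}:  v_{2} + v_{6} = v_{3}  so sig = ⟨2 | 1⟩
  P = {2,7}:  v_{2} + v_{7} = v_{0}  so sig = ⟨2 | 1⟩
  P = {3,4}:  v_{3} + v_{4} = v_{6}  so sig = ⟨2 | 1⟩
  P = {3,5}:  v_{3} + v_{5} = v_{4}  so sig = ⟨2 | 1⟩
  P = {3,6}:  v_{3} + v_{6} = v_{1}  so sig = ⟨2 | 1⟩
  P = {4,7}:  v_{4} + v_{7} = v_{5}  so sig = ⟨2 | 1⟩
  P = {6,7}:  v_{6} + v_{7} = v_{4}  so sig = ⟨2 | 1⟩
  P = {1,5}:  v_{1} + v_{5} = v_{4} + v_{6}  so sig = ⟨2 | 1 1⟩
  P = {0,5}:  v_{0} + v_{5} = 2·v_{7}  so sig = ⟨2 | 2⟩
  P = {1,2}:  v_{1} + v_{2} = 2·v_{3}  so sig = ⟨2 | 2⟩
  P = {1,4}:  v_{1} + v_{4} = 2·v_{6}  so sig = ⟨2 | 2⟩
  P = {5,6}:  v_{5} + v_{6} = 2·v_{4}  so sig = ⟨2 | 2⟩

Hence PRS(X_Σ) =
    |P|=2: 20 collections, coeffs (), (), (), (1), (1), (1), (1), (1), (1), (1), (1), (1), (1), (1), (1), (1,1), (2), (2), (2), (2)


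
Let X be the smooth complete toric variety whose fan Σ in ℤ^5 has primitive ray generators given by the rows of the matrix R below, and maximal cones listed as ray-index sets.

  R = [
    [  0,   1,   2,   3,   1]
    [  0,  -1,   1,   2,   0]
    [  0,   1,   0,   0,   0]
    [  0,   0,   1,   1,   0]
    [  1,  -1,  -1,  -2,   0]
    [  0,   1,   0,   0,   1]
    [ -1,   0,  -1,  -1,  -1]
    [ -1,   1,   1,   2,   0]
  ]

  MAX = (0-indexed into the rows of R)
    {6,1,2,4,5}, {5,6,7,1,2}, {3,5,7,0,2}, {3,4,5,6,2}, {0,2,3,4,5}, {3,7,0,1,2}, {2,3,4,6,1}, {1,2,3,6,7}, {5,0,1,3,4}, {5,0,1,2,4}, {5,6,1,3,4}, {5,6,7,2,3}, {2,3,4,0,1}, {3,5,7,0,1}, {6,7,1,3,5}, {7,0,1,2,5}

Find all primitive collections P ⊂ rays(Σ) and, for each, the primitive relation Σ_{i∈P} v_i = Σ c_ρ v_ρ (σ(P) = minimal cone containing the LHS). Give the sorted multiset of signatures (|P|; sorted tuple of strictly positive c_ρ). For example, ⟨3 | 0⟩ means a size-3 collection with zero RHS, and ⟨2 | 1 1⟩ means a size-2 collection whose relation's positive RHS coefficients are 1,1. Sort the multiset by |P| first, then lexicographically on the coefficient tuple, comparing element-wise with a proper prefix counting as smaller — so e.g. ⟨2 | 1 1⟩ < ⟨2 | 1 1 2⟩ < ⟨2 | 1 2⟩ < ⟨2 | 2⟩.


Primitive collections (3):

  {4,7}:  v_{4} + v_{7} = 0  ⇒ sig = ⟨2 | 0⟩
  {0,6}:  v_{0} + v_{6} = v_{7}  ⇒ sig = ⟨2 | 1⟩
  {1,2,3,5}:  v_{1} + v_{2} + v_{3} + v_{5} = v_{0}  ⇒ sig = ⟨4 | 1⟩

Signatures (|P|; sorted positive RHS coefficients), sorted:
    |P|=2: 2 collections, coeffs (), (1)
    |P|=4: 1 collection, coeffs (1)


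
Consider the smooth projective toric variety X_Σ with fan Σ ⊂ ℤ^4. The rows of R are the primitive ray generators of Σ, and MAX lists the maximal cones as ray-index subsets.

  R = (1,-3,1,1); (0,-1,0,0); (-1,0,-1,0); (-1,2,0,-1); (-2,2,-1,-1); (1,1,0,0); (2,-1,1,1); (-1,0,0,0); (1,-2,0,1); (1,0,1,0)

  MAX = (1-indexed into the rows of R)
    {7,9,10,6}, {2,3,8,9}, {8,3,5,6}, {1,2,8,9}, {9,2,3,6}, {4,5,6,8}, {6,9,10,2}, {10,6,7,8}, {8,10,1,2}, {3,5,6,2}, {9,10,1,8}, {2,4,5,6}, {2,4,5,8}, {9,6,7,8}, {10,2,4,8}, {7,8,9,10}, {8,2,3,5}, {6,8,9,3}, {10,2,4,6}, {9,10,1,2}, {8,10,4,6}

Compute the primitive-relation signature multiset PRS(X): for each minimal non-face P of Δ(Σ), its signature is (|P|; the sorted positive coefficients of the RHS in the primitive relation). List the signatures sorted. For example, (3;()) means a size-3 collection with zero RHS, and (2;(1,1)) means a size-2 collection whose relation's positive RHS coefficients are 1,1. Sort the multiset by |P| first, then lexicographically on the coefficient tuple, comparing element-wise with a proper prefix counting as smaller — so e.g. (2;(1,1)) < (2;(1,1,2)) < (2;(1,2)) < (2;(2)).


Δ(Σ) — 10 vertices, 17 min non-faces:

  {3,10}:  v_{3} + v_{10} = 0  →  sig = (2;())
  {4,9}:  v_{4} + v_{9} = 0  →  sig = (2;())
  {3,4}:  v_{3} + v_{4} = v_{5}  →  sig = (2;(1))
  {5,9}:  v_{5} + v_{9} = v_{3}  →  sig = (2;(1))
  {5,10}:  v_{5} + v_{10} = v_{4}  →  sig = (2;(1))
  {1,5}:  v_{1} + v_{5} = v_{2} + v_{8}  →  sig = (2;(1,1))
  {1,6}:  v_{1} + v_{6} = v_{9} + v_{10}  →  sig = (2;(1,1))
  {2,7}:  v_{2} + v_{7} = v_{9} + v_{10}  →  sig = (2;(1,1))
  {5,7}:  v_{5} + v_{7} = v_{6} + v_{8}  →  sig = (2;(1,1))
  {1,3}:  v_{1} + v_{3} = v_{2} + v_{8} + v_{9}  →  sig = (2;(1,1,1))
  {1,4}:  v_{1} + v_{4} = v_{2} + v_{8} + v_{10}  →  sig = (2;(1,1,1))
  {3,7}:  v_{3} + v_{7} = v_{6} + v_{8} + v_{9}  →  sig = (2;(1,1,1))
  {4,7}:  v_{4} + v_{7} = v_{6} + v_{8} + v_{10}  →  sig = (2;(1,1,1))
  {1,7}:  v_{1} + v_{7} = v_{8} + 2·v_{9} + 2·v_{10}  →  sig = (2;(1,2,2))
  {2,6,8}:  v_{2} + v_{6} + v_{8} = 0  →  sig = (3;())
  {2,8,9,10}:  v_{2} + v_{8} + v_{9} + v_{10} = v_{1}  →  sig = (4;(1))
  {6,8,9,10}:  v_{6} + v_{8} + v_{9} + v_{10} = v_{7}  →  sig = (4;(1))

Sorted signature multiset PRS(X):
{ (2;()) ×2,  (2;(1)) ×3,  (2;(1,1)) ×4,  (2;(1,1,1)) ×4,  (2;(1,2,2)),  (3;()),  (4;(1)) ×2 }


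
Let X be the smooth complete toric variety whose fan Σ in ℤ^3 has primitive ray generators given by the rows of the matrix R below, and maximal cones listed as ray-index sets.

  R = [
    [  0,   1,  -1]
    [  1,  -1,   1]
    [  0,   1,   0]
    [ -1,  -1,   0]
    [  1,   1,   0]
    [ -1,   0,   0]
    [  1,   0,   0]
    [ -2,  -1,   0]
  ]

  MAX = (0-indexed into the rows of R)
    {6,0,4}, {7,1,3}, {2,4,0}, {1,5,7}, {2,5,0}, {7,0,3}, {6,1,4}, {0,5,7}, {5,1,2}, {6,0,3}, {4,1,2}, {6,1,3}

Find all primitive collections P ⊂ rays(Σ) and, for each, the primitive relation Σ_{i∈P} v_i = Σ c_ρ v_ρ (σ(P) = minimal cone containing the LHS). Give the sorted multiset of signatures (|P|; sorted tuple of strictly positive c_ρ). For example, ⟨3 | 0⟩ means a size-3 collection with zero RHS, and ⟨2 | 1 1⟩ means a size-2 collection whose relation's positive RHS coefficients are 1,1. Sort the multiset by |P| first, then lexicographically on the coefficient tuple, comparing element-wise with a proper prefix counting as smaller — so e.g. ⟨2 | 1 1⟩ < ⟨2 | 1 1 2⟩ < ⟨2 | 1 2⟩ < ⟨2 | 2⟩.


Σ has 10 primitive collections:

  {3,4}:  v_{3} + v_{4} = 0  ⟹  sig = ⟨2 | 0⟩
  {5,6}:  v_{5} + v_{6} = 0  ⟹  sig = ⟨2 | 0⟩
  {0,1}:  v_{0} + v_{1} = v_{6}  ⟹  sig = ⟨2 | 1⟩
  {2,3}:  v_{2} + v_{3} = v_{5}  ⟹  sig = ⟨2 | 1⟩
  {2,6}:  v_{2} + v_{6} = v_{4}  ⟹  sig = ⟨2 | 1⟩
  {3,5}:  v_{3} + v_{5} = v_{7}  ⟹  sig = ⟨2 | 1⟩
  {4,5}:  v_{4} + v_{5} = v_{2}  ⟹  sig = ⟨2 | 1⟩
  {4,7}:  v_{4} + v_{7} = v_{5}  ⟹  sig = ⟨2 | 1⟩
  {6,7}:  v_{6} + v_{7} = v_{3}  ⟹  sig = ⟨2 | 1⟩
  {2,7}:  v_{2} + v_{7} = 2·v_{5}  ⟹  sig = ⟨2 | 2⟩

Signatures (|P|; sorted positive RHS coefficients), sorted:
{ ⟨2 | 0⟩ ×2,  ⟨2 | 1⟩ ×7,  ⟨2 | 2⟩ }


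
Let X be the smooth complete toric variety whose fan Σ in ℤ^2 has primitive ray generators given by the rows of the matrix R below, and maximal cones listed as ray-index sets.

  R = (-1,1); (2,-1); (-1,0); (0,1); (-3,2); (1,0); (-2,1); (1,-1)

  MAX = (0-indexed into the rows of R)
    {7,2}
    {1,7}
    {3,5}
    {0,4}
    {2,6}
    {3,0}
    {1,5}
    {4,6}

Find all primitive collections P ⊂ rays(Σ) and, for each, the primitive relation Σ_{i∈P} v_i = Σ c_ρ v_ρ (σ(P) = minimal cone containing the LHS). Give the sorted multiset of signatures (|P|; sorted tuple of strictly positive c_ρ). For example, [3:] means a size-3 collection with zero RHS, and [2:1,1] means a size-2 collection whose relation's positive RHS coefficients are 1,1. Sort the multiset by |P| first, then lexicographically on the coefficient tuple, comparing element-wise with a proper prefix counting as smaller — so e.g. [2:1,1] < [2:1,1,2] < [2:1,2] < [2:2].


Δ(Σ) — 8 vertices, 20 min non-faces:

  P={0,7}:  v_{0} + v_{7} = 0  ⇒ sig = [2:]
  P={1,6}:  v_{1} + v_{6} = 0  ⇒ sig = [2:]
  P={2,5}:  v_{2} + v_{5} = 0  ⇒ sig = [2:]
  P={0,1}:  v_{0} + v_{1} = v_{5}  ⇒ sig = [2:1]
  P={0,2}:  v_{0} + v_{2} = v_{6}  ⇒ sig = [2:1]
  P={0,5}:  v_{0} + v_{5} = v_{3}  ⇒ sig = [2:1]
  P={0,6}:  v_{0} + v_{6} = v_{4}  ⇒ sig = [2:1]
  P={1,2}:  v_{1} + v_{2} = v_{7}  ⇒ sig = [2:1]
  P={1,4}:  v_{1} + v_{4} = v_{0}  ⇒ sig = [2:1]
  P={2,3}:  v_{2} + v_{3} = v_{0}  ⇒ sig = [2:1]
  P={3,7}:  v_{3} + v_{7} = v_{5}  ⇒ sig = [2:1]
  P={4,7}:  v_{4} + v_{7} = v_{6}  ⇒ sig = [2:1]
  P={5,6}:  v_{5} + v_{6} = v_{0}  ⇒ sig = [2:1]
  P={5,7}:  v_{5} + v_{7} = v_{1}  ⇒ sig = [2:1]
  P={6,7}:  v_{6} + v_{7} = v_{2}  ⇒ sig = [2:1]
  P={1,3}:  v_{1} + v_{3} = 2·v_{5}  ⇒ sig = [2:2]
  P={2,4}:  v_{2} + v_{4} = 2·v_{6}  ⇒ sig = [2:2]
  P={3,6}:  v_{3} + v_{6} = 2·v_{0}  ⇒ sig = [2:2]
  P={4,5}:  v_{4} + v_{5} = 2·v_{0}  ⇒ sig = [2:2]
  P={3,4}:  v_{3} + v_{4} = 3·v_{0}  ⇒ sig = [2:3]

so the primitive-relation signature multiset is
{ [2:] ×3,  [2:1] ×12,  [2:2] ×4,  [2:3] }


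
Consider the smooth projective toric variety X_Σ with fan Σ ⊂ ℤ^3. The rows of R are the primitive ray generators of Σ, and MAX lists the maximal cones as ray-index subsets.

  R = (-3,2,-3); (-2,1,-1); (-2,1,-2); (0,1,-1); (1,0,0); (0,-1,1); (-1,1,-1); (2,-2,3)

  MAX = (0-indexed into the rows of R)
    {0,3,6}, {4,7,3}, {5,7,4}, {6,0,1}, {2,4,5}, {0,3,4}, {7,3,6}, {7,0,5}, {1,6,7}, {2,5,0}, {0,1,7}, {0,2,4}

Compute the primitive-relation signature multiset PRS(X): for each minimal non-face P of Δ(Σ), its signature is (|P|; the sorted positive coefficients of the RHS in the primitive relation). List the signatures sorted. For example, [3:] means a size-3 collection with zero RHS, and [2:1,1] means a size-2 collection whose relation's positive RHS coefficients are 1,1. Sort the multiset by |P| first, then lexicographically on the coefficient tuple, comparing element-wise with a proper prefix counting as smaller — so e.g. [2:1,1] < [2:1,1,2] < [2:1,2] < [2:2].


14 minimal non-faces of Δ(Σ) (on 8 rays):

  P = {3,5}:  v_{3} + v_{5} = 0  so sig = [2:]
  P = {1,4}:  v_{1} + v_{4} = v_{6}  so sig = [2:1]
  P = {2,6}:  v_{2} + v_{6} = v_{0}  so sig = [2:1]
  P = {2,7}:  v_{2} + v_{7} = v_{5}  so sig = [2:1]
  P = {4,6}:  v_{4} + v_{6} = v_{3}  so sig = [2:1]
  P = {2,3}:  v_{2} + v_{3} = v_{0} + v_{4}  so sig = [2:1,1]
  P = {5,6}:  v_{5} + v_{6} = v_{0} + v_{7}  so sig = [2:1,1]
  P = {1,2}:  v_{1} + v_{2} = 2·v_{0} + v_{7}  so sig = [2:1,2]
  P = {1,3}:  v_{1} + v_{3} = 2·v_{6}  so sig = [2:2]
  P = {1,5}:  v_{1} + v_{5} = 2·v_{0} + 2·v_{7}  so sig = [2:2,2]
  P = {0,4,7}:  v_{0} + v_{4} + v_{7} = 0  so sig = [3:]
  P = {0,3,7}:  v_{0} + v_{3} + v_{7} = v_{6}  so sig = [3:1]
  P = {0,4,5}:  v_{0} + v_{4} + v_{5} = v_{2}  so sig = [3:1]
  P = {0,6,7}:  v_{0} + v_{6} + v_{7} = v_{1}  so sig = [3:1]

so the primitive-relation signature multiset is
    [2:]
    [2:1]
    [2:1]
    [2:1]
    [2:1]
    [2:1,1]
    [2:1,1]
    [2:1,2]
    [2:2]
    [2:2,2]
    [3:]
    [3:1]
    [3:1]
    [3:1]


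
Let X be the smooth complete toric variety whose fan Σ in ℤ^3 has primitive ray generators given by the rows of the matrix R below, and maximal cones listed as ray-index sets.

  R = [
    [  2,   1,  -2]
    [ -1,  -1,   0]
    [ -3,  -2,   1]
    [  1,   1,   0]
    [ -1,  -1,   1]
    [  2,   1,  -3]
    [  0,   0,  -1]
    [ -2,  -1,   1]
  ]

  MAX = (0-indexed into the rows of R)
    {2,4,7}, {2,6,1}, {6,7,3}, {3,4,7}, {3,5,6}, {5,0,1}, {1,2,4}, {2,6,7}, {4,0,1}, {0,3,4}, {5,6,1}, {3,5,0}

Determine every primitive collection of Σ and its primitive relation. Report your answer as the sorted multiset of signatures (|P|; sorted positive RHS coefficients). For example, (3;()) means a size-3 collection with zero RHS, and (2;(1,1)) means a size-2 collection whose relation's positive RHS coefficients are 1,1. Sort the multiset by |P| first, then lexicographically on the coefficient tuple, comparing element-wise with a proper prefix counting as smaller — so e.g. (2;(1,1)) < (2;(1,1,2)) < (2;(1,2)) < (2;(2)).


|primitive collections| = 10. Relations:

  • {1,3}:  v_{1} + v_{3} = 0 — sig = (2;())
  • {0,6}:  v_{0} + v_{6} = v_{5} — sig = (2;(1))
  • {0,7}:  v_{0} + v_{7} = v_{6} — sig = (2;(1))
  • {1,7}:  v_{1} + v_{7} = v_{2} — sig = (2;(1))
  • {2,3}:  v_{2} + v_{3} = v_{7} — sig = (2;(1))
  • {4,6}:  v_{4} + v_{6} = v_{1} — sig = (2;(1))
  • {0,2}:  v_{0} + v_{2} = v_{1} + v_{6} — sig = (2;(1,1))
  • {4,5}:  v_{4} + v_{5} = v_{0} + v_{1} — sig = (2;(1,1))
  • {2,5}:  v_{2} + v_{5} = v_{1} + 2·v_{6} — sig = (2;(1,2))
  • {5,7}:  v_{5} + v_{7} = 2·v_{6} — sig = (2;(2))

Sorted signature multiset PRS(X):
[(2;()), (2;(1)), (2;(1)), (2;(1)), (2;(1)), (2;(1)), (2;(1,1)), (2;(1,1)), (2;(1,2)), (2;(2))]


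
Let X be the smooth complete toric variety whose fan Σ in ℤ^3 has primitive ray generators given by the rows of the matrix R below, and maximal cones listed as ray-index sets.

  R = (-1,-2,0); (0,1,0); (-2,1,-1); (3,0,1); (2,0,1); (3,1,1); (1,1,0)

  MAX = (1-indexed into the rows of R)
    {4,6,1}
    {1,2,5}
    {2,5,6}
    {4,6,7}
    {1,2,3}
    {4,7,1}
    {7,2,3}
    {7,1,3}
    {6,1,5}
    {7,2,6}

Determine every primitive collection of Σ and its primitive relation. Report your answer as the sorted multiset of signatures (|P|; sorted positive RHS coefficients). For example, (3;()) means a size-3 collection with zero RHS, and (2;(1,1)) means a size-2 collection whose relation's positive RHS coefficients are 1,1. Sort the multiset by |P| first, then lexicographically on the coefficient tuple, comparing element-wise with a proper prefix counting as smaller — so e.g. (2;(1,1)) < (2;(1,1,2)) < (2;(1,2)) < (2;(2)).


Primitive collections (9):

  {2,4}:  v_{2} + v_{4} = v_{6}  ⟹  sig = (2;(1))
  {3,4}:  v_{3} + v_{4} = v_{7}  ⟹  sig = (2;(1))
  {3,5}:  v_{3} + v_{5} = v_{2}  ⟹  sig = (2;(1))
  {5,7}:  v_{5} + v_{7} = v_{6}  ⟹  sig = (2;(1))
  {3,6}:  v_{3} + v_{6} = v_{2} + v_{7}  ⟹  sig = (2;(1,1))
  {4,5}:  v_{4} + v_{5} = v_{1} + 2·v_{6}  ⟹  sig = (2;(1,2))
  {1,2,7}:  v_{1} + v_{2} + v_{7} = 0  ⟹  sig = (3;())
  {1,2,6}:  v_{1} + v_{2} + v_{6} = v_{5}  ⟹  sig = (3;(1))
  {1,6,7}:  v_{1} + v_{6} + v_{7} = v_{4}  ⟹  sig = (3;(1))

Signatures (|P|; sorted positive RHS coefficients), sorted:
{ (2;(1)) ×4,  (2;(1,1)),  (2;(1,2)),  (3;()),  (3;(1)) ×2 }


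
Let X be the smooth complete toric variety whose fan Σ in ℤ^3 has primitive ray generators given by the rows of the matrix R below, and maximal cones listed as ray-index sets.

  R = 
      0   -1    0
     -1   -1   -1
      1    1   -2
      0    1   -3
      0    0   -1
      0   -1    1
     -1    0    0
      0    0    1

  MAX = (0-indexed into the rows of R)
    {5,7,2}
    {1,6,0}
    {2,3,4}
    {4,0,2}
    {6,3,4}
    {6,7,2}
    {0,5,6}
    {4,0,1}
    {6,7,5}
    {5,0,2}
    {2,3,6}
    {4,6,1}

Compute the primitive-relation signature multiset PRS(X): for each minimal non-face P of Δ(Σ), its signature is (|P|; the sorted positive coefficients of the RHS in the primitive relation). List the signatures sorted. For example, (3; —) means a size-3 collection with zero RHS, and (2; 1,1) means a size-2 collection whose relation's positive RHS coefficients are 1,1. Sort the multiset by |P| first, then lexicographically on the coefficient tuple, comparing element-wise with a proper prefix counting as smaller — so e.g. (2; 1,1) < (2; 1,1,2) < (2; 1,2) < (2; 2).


Primitive collections (14):

  • {4,7}:  v_{4} + v_{7} = 0 — sig = (2; —)
  • {0,7}:  v_{0} + v_{7} = v_{5} — sig = (2; 1)
  • {4,5}:  v_{4} + v_{5} = v_{0} — sig = (2; 1)
  • {1,7}:  v_{1} + v_{7} = v_{0} + v_{6} — sig = (2; 1,1)
  • {3,7}:  v_{3} + v_{7} = v_{2} + v_{6} — sig = (2; 1,1)
  • {1,5}:  v_{1} + v_{5} = 2·v_{0} + v_{6} — sig = (2; 1,2)
  • {1,3}:  v_{1} + v_{3} = 4·v_{4} + v_{6} — sig = (2; 1,4)
  • {3,5}:  v_{3} + v_{5} = 2·v_{4} — sig = (2; 2)
  • {0,3}:  v_{0} + v_{3} = 3·v_{4} — sig = (2; 3)
  • {1,2}:  v_{1} + v_{2} = 3·v_{4} — sig = (2; 3)
  • {0,4,6}:  v_{0} + v_{4} + v_{6} = v_{1} — sig = (3; 1)
  • {2,4,6}:  v_{2} + v_{4} + v_{6} = v_{3} — sig = (3; 1)
  • {2,5,6}:  v_{2} + v_{5} + v_{6} = v_{4} — sig = (3; 1)
  • {0,2,6}:  v_{0} + v_{2} + v_{6} = 2·v_{4} — sig = (3; 2)

Signatures (|P|; sorted positive RHS coefficients), sorted:
    |P|=2: 10 collections, coeffs (), (1), (1), (1,1), (1,1), (1,2), (1,4), (2), (3), (3)
    |P|=3: 4 collections, coeffs (1), (1), (1), (2)


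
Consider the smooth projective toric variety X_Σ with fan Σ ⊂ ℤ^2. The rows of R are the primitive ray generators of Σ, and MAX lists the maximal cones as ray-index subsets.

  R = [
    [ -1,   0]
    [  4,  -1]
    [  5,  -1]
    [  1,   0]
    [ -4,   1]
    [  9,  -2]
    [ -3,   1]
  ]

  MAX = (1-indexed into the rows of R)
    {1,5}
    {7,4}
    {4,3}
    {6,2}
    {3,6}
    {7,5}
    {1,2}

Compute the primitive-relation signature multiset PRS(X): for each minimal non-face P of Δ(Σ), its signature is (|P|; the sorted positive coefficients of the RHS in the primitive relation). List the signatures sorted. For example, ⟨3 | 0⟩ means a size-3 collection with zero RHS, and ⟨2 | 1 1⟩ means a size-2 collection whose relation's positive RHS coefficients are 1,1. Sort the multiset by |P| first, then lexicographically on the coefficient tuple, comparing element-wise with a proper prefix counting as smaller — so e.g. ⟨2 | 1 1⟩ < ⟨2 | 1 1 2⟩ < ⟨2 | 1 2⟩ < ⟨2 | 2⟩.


Σ has 14 primitive collections:

  P = {1,4}:  v_{1} + v_{4} = 0  so sig = ⟨2 | 0⟩
  P = {2,5}:  v_{2} + v_{5} = 0  so sig = ⟨2 | 0⟩
  P = {1,3}:  v_{1} + v_{3} = v_{2}  so sig = ⟨2 | 1⟩
  P = {1,7}:  v_{1} + v_{7} = v_{5}  so sig = ⟨2 | 1⟩
  P = {2,3}:  v_{2} + v_{3} = v_{6}  so sig = ⟨2 | 1⟩
  P = {2,4}:  v_{2} + v_{4} = v_{3}  so sig = ⟨2 | 1⟩
  P = {2,7}:  v_{2} + v_{7} = v_{4}  so sig = ⟨2 | 1⟩
  P = {3,5}:  v_{3} + v_{5} = v_{4}  so sig = ⟨2 | 1⟩
  P = {4,5}:  v_{4} + v_{5} = v_{7}  so sig = ⟨2 | 1⟩
  P = {5,6}:  v_{5} + v_{6} = v_{3}  so sig = ⟨2 | 1⟩
  P = {6,7}:  v_{6} + v_{7} = v_{3} + v_{4}  so sig = ⟨2 | 1 1⟩
  P = {1,6}:  v_{1} + v_{6} = 2·v_{2}  so sig = ⟨2 | 2⟩
  P = {3,7}:  v_{3} + v_{7} = 2·v_{4}  so sig = ⟨2 | 2⟩
  P = {4,6}:  v_{4} + v_{6} = 2·v_{3}  so sig = ⟨2 | 2⟩

Hence PRS(X_Σ) =
{ ⟨2 | 0⟩ ×2,  ⟨2 | 1⟩ ×8,  ⟨2 | 1 1⟩,  ⟨2 | 2⟩ ×3 }


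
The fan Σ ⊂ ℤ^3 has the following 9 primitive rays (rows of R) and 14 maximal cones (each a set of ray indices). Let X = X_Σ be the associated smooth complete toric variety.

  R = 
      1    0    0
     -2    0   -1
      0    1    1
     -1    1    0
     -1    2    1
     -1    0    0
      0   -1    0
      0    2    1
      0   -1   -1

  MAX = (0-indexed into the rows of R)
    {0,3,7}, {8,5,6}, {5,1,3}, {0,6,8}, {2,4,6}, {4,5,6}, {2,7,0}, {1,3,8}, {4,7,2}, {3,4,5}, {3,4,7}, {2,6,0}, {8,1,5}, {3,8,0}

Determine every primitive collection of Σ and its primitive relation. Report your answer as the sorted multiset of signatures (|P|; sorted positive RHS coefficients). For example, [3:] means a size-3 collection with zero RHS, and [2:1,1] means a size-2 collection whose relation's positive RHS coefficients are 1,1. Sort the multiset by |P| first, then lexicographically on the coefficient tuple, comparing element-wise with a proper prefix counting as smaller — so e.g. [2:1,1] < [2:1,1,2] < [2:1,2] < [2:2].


Minimal non-faces — 16 found among 9 rays, 14 max cones:

  P={0,5}:  v_{0} + v_{5} = 0 ; sig = [2:]
  P={2,8}:  v_{2} + v_{8} = 0 ; sig = [2:]
  P={0,4}:  v_{0} + v_{4} = v_{7} ; sig = [2:1]
  P={2,3}:  v_{2} + v_{3} = v_{4} ; sig = [2:1]
  P={3,6}:  v_{3} + v_{6} = v_{5} ; sig = [2:1]
  P={4,8}:  v_{4} + v_{8} = v_{3} ; sig = [2:1]
  P={5,7}:  v_{5} + v_{7} = v_{4} ; sig = [2:1]
  P={6,7}:  v_{6} + v_{7} = v_{2} ; sig = [2:1]
  P={0,1}:  v_{0} + v_{1} = v_{3} + v_{8} ; sig = [2:1,1]
  P={1,2}:  v_{1} + v_{2} = v_{3} + v_{5} ; sig = [2:1,1]
  P={2,5}:  v_{2} + v_{5} = v_{4} + v_{6} ; sig = [2:1,1]
  P={7,8}:  v_{7} + v_{8} = v_{0} + v_{3} ; sig = [2:1,1]
  P={1,4}:  v_{1} + v_{4} = 2·v_{3} + v_{5} ; sig = [2:1,2]
  P={1,6}:  v_{1} + v_{6} = 2·v_{5} + v_{8} ; sig = [2:1,2]
  P={1,7}:  v_{1} + v_{7} = 2·v_{3} ; sig = [2:2]
  P={3,5,8}:  v_{3} + v_{5} + v_{8} = v_{1} ; sig = [3:1]

Sorted signature multiset PRS(X):
[[2:], [2:], [2:1], [2:1], [2:1], [2:1], [2:1], [2:1], [2:1,1], [2:1,1], [2:1,1], [2:1,1], [2:1,2], [2:1,2], [2:2], [3:1]]


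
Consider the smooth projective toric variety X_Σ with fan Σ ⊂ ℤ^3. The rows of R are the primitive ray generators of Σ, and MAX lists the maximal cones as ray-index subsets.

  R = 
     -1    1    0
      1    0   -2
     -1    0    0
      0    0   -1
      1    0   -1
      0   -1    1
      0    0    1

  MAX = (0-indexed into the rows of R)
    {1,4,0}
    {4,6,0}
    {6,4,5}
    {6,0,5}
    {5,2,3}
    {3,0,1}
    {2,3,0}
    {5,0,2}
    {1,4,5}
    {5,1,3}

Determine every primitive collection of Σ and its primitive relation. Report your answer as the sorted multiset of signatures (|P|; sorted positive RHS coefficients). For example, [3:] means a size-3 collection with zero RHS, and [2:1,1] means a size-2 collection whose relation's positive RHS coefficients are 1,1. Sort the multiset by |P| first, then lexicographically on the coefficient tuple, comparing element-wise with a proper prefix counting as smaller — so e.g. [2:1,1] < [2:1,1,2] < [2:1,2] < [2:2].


The 9 primitive collections of Σ (r=7, n=3):

  {3,6}:  v_{3} + v_{6} = 0  →  sig = [2:]
  {1,6}:  v_{1} + v_{6} = v_{4}  →  sig = [2:1]
  {2,4}:  v_{2} + v_{4} = v_{3}  →  sig = [2:1]
  {3,4}:  v_{3} + v_{4} = v_{1}  →  sig = [2:1]
  {2,6}:  v_{2} + v_{6} = v_{0} + v_{5}  →  sig = [2:1,1]
  {1,2}:  v_{1} + v_{2} = 2·v_{3}  →  sig = [2:2]
  {0,4,5}:  v_{0} + v_{4} + v_{5} = 0  →  sig = [3:]
  {0,1,5}:  v_{0} + v_{1} + v_{5} = v_{3}  →  sig = [3:1]
  {0,3,5}:  v_{0} + v_{3} + v_{5} = v_{2}  →  sig = [3:1]

so the primitive-relation signature multiset is
{ [2:],  [2:1] ×3,  [2:1,1],  [2:2],  [3:],  [3:1] ×2 }


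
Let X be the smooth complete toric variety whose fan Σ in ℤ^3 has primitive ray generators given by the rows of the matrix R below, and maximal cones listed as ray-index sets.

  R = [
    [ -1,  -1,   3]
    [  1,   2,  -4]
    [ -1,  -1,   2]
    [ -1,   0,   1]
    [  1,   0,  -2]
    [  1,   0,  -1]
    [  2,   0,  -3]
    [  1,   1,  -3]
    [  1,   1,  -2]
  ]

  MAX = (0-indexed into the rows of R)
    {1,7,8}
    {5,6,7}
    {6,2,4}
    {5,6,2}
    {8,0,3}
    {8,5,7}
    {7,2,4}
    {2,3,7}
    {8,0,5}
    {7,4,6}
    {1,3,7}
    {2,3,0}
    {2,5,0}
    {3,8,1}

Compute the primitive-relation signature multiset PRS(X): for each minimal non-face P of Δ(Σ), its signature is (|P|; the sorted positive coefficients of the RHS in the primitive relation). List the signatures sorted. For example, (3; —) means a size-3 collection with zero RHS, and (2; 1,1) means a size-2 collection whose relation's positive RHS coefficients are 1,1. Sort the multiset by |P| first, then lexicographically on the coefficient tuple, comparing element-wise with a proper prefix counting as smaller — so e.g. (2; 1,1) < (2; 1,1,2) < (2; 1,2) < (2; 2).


Minimal non-faces — 18 found among 9 rays, 14 max cones:

  • {0,7}:  v_{0} + v_{7} = 0 — sig = (2; —)
  • {2,8}:  v_{2} + v_{8} = 0 — sig = (2; —)
  • {3,5}:  v_{3} + v_{5} = 0 — sig = (2; —)
  • {3,6}:  v_{3} + v_{6} = v_{4} — sig = (2; 1)
  • {4,5}:  v_{4} + v_{5} = v_{6} — sig = (2; 1)
  • {0,1}:  v_{0} + v_{1} = v_{3} + v_{8} — sig = (2; 1,1)
  • {0,4}:  v_{0} + v_{4} = v_{2} + v_{5} — sig = (2; 1,1)
  • {1,2}:  v_{1} + v_{2} = v_{3} + v_{7} — sig = (2; 1,1)
  • {1,5}:  v_{1} + v_{5} = v_{7} + v_{8} — sig = (2; 1,1)
  • {3,4}:  v_{3} + v_{4} = v_{2} + v_{7} — sig = (2; 1,1)
  • {4,8}:  v_{4} + v_{8} = v_{5} + v_{7} — sig = (2; 1,1)
  • {0,6}:  v_{0} + v_{6} = v_{2} + 2·v_{5} — sig = (2; 1,2)
  • {1,6}:  v_{1} + v_{6} = v_{5} + 2·v_{7} — sig = (2; 1,2)
  • {6,8}:  v_{6} + v_{8} = 2·v_{5} + v_{7} — sig = (2; 1,2)
  • {1,4}:  v_{1} + v_{4} = 2·v_{7} — sig = (2; 2)
  • {2,5,7}:  v_{2} + v_{5} + v_{7} = v_{4} — sig = (3; 1)
  • {3,7,8}:  v_{3} + v_{7} + v_{8} = v_{1} — sig = (3; 1)
  • {2,6,7}:  v_{2} + v_{6} + v_{7} = 2·v_{4} — sig = (3; 2)

Hence PRS(X_Σ) =
    (2; —)
    (2; —)
    (2; —)
    (2; 1)
    (2; 1)
    (2; 1,1)
    (2; 1,1)
    (2; 1,1)
    (2; 1,1)
    (2; 1,1)
    (2; 1,1)
    (2; 1,2)
    (2; 1,2)
    (2; 1,2)
    (2; 2)
    (3; 1)
    (3; 1)
    (3; 2)


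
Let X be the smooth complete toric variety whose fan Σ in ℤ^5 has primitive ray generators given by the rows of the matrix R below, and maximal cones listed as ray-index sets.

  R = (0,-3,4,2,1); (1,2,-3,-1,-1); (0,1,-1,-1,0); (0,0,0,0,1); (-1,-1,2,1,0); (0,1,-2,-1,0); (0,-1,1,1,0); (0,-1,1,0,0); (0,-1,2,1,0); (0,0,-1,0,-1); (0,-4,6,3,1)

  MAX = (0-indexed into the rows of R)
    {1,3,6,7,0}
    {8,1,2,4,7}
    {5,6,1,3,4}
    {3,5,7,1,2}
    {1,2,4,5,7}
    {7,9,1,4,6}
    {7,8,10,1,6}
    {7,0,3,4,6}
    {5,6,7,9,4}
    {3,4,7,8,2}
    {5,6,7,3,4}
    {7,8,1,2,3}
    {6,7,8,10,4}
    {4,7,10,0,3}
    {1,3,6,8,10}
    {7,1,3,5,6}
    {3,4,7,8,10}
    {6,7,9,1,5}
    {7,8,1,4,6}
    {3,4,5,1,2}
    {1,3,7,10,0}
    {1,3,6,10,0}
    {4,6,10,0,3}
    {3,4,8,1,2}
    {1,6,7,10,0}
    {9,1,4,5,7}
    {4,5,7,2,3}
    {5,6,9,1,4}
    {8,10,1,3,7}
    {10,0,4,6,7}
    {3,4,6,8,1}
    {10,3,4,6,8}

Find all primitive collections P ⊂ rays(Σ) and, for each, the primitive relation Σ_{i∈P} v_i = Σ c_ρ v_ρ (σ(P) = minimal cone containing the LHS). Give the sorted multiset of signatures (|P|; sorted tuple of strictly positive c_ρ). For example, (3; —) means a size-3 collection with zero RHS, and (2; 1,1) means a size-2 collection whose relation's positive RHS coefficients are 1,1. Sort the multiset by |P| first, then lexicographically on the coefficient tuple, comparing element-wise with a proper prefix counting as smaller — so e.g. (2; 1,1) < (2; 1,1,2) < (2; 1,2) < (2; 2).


The 18 primitive collections of Σ (r=11, n=5):

  {2,6}:  v_{2} + v_{6} = 0  so sig = (2; —)
  {5,8}:  v_{5} + v_{8} = 0  so sig = (2; —)
  {0,8}:  v_{0} + v_{8} = v_{10}  so sig = (2; 1)
  {5,10}:  v_{5} + v_{10} = v_{0}  so sig = (2; 1)
  {3,9}:  v_{3} + v_{9} = v_{5} + v_{6}  so sig = (2; 1,1)
  {0,2}:  v_{0} + v_{2} = v_{3} + v_{7} + v_{8}  so sig = (2; 1,1,1)
  {0,5}:  v_{0} + v_{5} = v_{3} + v_{6} + v_{7}  so sig = (2; 1,1,1)
  {2,9}:  v_{2} + v_{9} = v_{1} + v_{4} + v_{5} + v_{7}  so sig = (2; 1,1,1,1)
  {8,9}:  v_{8} + v_{9} = v_{1} + v_{4} + v_{6} + v_{7}  so sig = (2; 1,1,1,1)
  {2,10}:  v_{2} + v_{10} = v_{3} + v_{7} + 2·v_{8}  so sig = (2; 1,1,2)
  {9,10}:  v_{9} + v_{10} = 2·v_{6} + v_{7} + v_{8}  so sig = (2; 1,1,2)
  {0,9}:  v_{0} + v_{9} = 2·v_{6} + v_{7}  so sig = (2; 1,2)
  {0,1,4}:  v_{0} + v_{1} + v_{4} = v_{6} + v_{8}  so sig = (3; 1,1)
  {1,4,10}:  v_{1} + v_{4} + v_{10} = v_{6} + 2·v_{8}  so sig = (3; 1,2)
  {1,3,4,7}:  v_{1} + v_{3} + v_{4} + v_{7} = 0  so sig = (4; —)
  {3,6,7,8}:  v_{3} + v_{6} + v_{7} + v_{8} = v_{0}  so sig = (4; 1)
  {3,6,7,10}:  v_{3} + v_{6} + v_{7} + v_{10} = 2·v_{0}  so sig = (4; 2)
  {1,4,5,6,7}:  v_{1} + v_{4} + v_{5} + v_{6} + v_{7} = v_{9}  so sig = (5; 1)

so the primitive-relation signature multiset is
[(2; —), (2; —), (2; 1), (2; 1), (2; 1,1), (2; 1,1,1), (2; 1,1,1), (2; 1,1,1,1), (2; 1,1,1,1), (2; 1,1,2), (2; 1,1,2), (2; 1,2), (3; 1,1), (3; 1,2), (4; —), (4; 1), (4; 2), (5; 1)]


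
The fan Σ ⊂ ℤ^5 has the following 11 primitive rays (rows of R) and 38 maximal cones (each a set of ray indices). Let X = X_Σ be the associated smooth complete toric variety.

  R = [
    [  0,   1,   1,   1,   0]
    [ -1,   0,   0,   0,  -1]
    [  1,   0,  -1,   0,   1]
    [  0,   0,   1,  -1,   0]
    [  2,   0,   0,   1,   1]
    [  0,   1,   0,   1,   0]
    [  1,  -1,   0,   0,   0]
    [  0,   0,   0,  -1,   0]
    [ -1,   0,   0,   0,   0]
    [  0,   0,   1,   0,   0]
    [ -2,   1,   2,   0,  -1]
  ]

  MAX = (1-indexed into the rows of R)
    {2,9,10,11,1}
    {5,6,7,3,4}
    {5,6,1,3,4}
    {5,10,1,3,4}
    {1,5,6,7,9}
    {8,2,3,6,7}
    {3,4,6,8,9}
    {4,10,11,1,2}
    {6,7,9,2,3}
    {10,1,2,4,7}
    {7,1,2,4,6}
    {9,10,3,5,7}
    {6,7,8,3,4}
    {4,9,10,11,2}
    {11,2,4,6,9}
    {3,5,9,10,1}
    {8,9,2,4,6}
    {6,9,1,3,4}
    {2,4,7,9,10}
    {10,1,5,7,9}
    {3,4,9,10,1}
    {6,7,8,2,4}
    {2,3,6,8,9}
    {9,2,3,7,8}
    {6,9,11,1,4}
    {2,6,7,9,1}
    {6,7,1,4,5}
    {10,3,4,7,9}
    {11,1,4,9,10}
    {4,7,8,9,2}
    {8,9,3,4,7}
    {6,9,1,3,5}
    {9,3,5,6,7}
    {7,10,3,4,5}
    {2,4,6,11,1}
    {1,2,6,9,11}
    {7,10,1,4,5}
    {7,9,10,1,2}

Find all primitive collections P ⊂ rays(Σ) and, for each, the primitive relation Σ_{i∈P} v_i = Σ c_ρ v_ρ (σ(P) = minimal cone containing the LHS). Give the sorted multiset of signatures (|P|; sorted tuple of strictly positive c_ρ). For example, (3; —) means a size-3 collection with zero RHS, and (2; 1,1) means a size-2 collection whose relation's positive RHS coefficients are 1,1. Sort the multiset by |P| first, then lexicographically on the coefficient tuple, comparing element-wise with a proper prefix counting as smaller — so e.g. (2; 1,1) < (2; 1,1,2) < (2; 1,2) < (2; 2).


Minimal non-faces — 18 found among 11 rays, 38 max cones:

  P = {6,10}:  v_{6} + v_{10} = v_{1} — sig = (2; 1)
  P = {8,10}:  v_{8} + v_{10} = v_{4} — sig = (2; 1)
  P = {1,8}:  v_{1} + v_{8} = v_{4} + v_{6} — sig = (2; 1,1)
  P = {2,5}:  v_{2} + v_{5} = v_{6} + v_{7} — sig = (2; 1,1)
  P = {5,11}:  v_{5} + v_{11} = v_{1} + v_{10} — sig = (2; 1,1)
  P = {3,11}:  v_{3} + v_{11} = v_{4} + v_{6} + v_{9} — sig = (2; 1,1,1)
  P = {5,8}:  v_{5} + v_{8} = v_{3} + v_{4} + v_{6} + v_{7} — sig = (2; 1,1,1,1)
  P = {8,11}:  v_{8} + v_{11} = v_{2} + 2·v_{4} + v_{6} + v_{9} — sig = (2; 1,1,1,2)
  P = {7,11}:  v_{7} + v_{11} = v_{2} + 2·v_{10} — sig = (2; 1,2)
  P = {2,3,10}:  v_{2} + v_{3} + v_{10} = 0 — sig = (3; —)
  P = {1,2,3}:  v_{1} + v_{2} + v_{3} = v_{6} — sig = (3; 1)
  P = {1,3,7}:  v_{1} + v_{3} + v_{7} = v_{5} — sig = (3; 1)
  P = {2,3,4}:  v_{2} + v_{3} + v_{4} = v_{8} — sig = (3; 1)
  P = {4,5,9}:  v_{4} + v_{5} + v_{9} = v_{3} + 2·v_{10} — sig = (3; 1,2)
  P = {6,7,8,9}:  v_{6} + v_{7} + v_{8} + v_{9} = 0 — sig = (4; —)
  P = {1,2,4,9}:  v_{1} + v_{2} + v_{4} + v_{9} = v_{11} — sig = (4; 1)
  P = {4,6,7,9}:  v_{4} + v_{6} + v_{7} + v_{9} = v_{10} — sig = (4; 1)
  P = {1,4,7,9}:  v_{1} + v_{4} + v_{7} + v_{9} = 2·v_{10} — sig = (4; 2)

Sorted signature multiset PRS(X):
    |P|=2: 9 collections, coeffs (1), (1), (1,1), (1,1), (1,1), (1,1,1), (1,1,1,1), (1,1,1,2), (1,2)
    |P|=3: 5 collections, coeffs (), (1), (1), (1), (1,2)
    |P|=4: 4 collections, coeffs (), (1), (1), (2)
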